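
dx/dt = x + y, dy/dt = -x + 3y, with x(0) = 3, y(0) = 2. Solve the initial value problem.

x(t) = -te^(2t) + 3e^(2t), y(t) = -te^(2t) + 2e^(2t)

Coefficient matrix A = [[1, 1], [-1, 3]].
Characteristic polynomial det(A - λI) = λ^2 - 4λ + 4 = 0.
Single eigenvalue λ = 2 with algebraic multiplicity 2.
Eigenvector v = (-1,-1); generalized eigenvector w with (A-λI)w=v is (-2,-3).
General solution: e^(2t)[C_1·v + C_2·(t·v + w)].
Applying x(0)=3, y(0)=2 gives C_1=-5, C_2=1.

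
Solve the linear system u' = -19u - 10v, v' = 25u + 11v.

Coefficient matrix A = [[-19, -10], [25, 11]].
Characteristic polynomial det(A - λI) = λ^2 + 8λ + 41 = 0.
Eigenvalues λ = -4 ± 5i (complex conjugate pair).
For λ=-4+5i: an eigenvector is (-1,1) - i(1,-2) = (-1 - i, 1 + 2i).
A real fundamental pair from Re and Im of e^((-4+5i)t)v: X_1 = e^(-4t)(cos(5t)·(-1,1) + sin(5t)·(1,-2)), X_2 = e^(-4t)(sin(5t)·(-1,1) - cos(5t)·(1,-2)).
General solution: c_1X_1 + c_2X_2.

u(t) = c_1e^(-4t)sin(5t) - c_1e^(-4t)cos(5t) - c_2e^(-4t)sin(5t) - c_2e^(-4t)cos(5t), v(t) = -2c_1e^(-4t)sin(5t) + c_1e^(-4t)cos(5t) + c_2e^(-4t)sin(5t) + 2c_2e^(-4t)cos(5t)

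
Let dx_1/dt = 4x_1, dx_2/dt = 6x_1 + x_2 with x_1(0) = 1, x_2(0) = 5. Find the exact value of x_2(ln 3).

A = [[4,0],[6,1]]; eigenvalues λ = 4, 1.
Eigenvectors: (1,2) for λ=4, (0,1) for λ=1.
From the initial condition, c_1 = 1, c_2 = 3.
x_2(ln 3) = (1)(3^4)(2) + (3)(3^1)(1) = 171.

171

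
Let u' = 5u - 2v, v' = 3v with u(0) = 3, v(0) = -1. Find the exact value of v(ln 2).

-8

A = [[5,-2],[0,3]]; eigenvalues λ = 5, 3.
Eigenvectors: (-1,0) for λ=5, (1,1) for λ=3.
From the initial condition, c_1 = -4, c_2 = -1.
v(ln 2) = (-4)(2^5)(0) + (-1)(2^3)(1) = -8.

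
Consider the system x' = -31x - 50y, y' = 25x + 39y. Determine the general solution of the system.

x(t) = -3K_1e^(4t)sin(5t) - K_1e^(4t)cos(5t) - K_2e^(4t)sin(5t) + 3K_2e^(4t)cos(5t), y(t) = 2K_1e^(4t)sin(5t) + K_1e^(4t)cos(5t) + K_2e^(4t)sin(5t) - 2K_2e^(4t)cos(5t)

Coefficient matrix A = [[-31, -50], [25, 39]].
Characteristic polynomial det(A - λI) = λ^2 - 8λ + 41 = 0.
Eigenvalues λ = 4 ± 5i (complex conjugate pair).
For λ=4+5i: an eigenvector is (-1,1) - i(-3,2) = (-1 + 3i, 1 - 2i).
A real fundamental pair from Re and Im of e^((4+5i)t)v: X_1 = e^(4t)(cos(5t)·(-1,1) + sin(5t)·(-3,2)), X_2 = e^(4t)(sin(5t)·(-1,1) - cos(5t)·(-3,2)).
General solution: K_1X_1 + K_2X_2.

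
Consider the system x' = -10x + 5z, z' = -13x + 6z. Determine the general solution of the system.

Coefficient matrix A = [[-10, 5], [-13, 6]].
Characteristic polynomial det(A - λI) = λ^2 + 4λ + 5 = 0.
Eigenvalues λ = -2 ± i (complex conjugate pair).
For λ=-2+i: an eigenvector is (-1,-2) - i(-2,-3) = (-1 + 2i, -2 + 3i).
A real fundamental pair from Re and Im of e^((-2+i)t)v: X_1 = e^(-2t)(cos(t)·(-1,-2) + sin(t)·(-2,-3)), X_2 = e^(-2t)(sin(t)·(-1,-2) - cos(t)·(-2,-3)).
General solution: C_1X_1 + C_2X_2.

x(t) = -2C_1e^(-2t)sin(t) - C_1e^(-2t)cos(t) - C_2e^(-2t)sin(t) + 2C_2e^(-2t)cos(t), z(t) = -3C_1e^(-2t)sin(t) - 2C_1e^(-2t)cos(t) - 2C_2e^(-2t)sin(t) + 3C_2e^(-2t)cos(t)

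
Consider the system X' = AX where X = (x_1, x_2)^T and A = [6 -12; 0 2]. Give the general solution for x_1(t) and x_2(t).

x_1(t) = -3C_1e^(2t) - C_2e^(6t), x_2(t) = -C_1e^(2t)

Coefficient matrix A = [[6, -12], [0, 2]].
Characteristic polynomial det(A - λI) = λ^2 - 8λ + 12 = 0.
Eigenvalues λ = 2, 6.
For λ=2: (A-λI) row 1 is [4, -12], so an eigenvector is (-3, -1).
For λ=6: (A-λI) row 1 is [0, -12], so an eigenvector is (-1, 0).
General solution: C_1e^(2t)(-3,-1) + C_2e^(6t)(-1,0).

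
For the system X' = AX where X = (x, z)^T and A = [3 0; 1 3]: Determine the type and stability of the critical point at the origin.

A = [[3,0],[1,3]]; det(A-λI) = λ^2 - 6λ + 9.
repeated λ = 3 with a single eigenvector.

unstable improper node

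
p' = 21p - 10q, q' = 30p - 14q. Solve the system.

Coefficient matrix A = [[21, -10], [30, -14]].
Characteristic polynomial det(A - λI) = λ^2 - 7λ + 6 = 0.
Eigenvalues λ = 1, 6.
For λ=1: (A-λI) row 1 is [20, -10], so an eigenvector is (1, 2).
For λ=6: (A-λI) row 1 is [15, -10], so an eigenvector is (2, 3).
General solution: K_1e^(t)(1,2) + K_2e^(6t)(2,3).

p(t) = K_1e^(t) + 2K_2e^(6t), q(t) = 2K_1e^(t) + 3K_2e^(6t)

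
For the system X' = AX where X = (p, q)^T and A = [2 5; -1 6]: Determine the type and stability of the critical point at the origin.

A = [[2,5],[-1,6]]; det(A-λI) = λ^2 - 8λ + 17.
λ = 4 ± i: positive real part.

unstable spiral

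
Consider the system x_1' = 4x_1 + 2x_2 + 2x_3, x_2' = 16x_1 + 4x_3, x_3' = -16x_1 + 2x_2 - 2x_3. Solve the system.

x_1(t) = K_1e^(4t) - K_2e^(2t), x_2(t) = 2K_1e^(4t) - 2K_2e^(2t) + K_3e^(-4t), x_3(t) = -2K_1e^(4t) + 3K_2e^(2t) - K_3e^(-4t)

Coefficient matrix A = [[4, 2, 2], [16, 0, 4], [-16, 2, -2]].
det(A - λI) = 0 gives eigenvalues λ = 4, 2, -4.
For λ=4: eigenvector (1,2,-2).
For λ=2: eigenvector (-1,-2,3).
For λ=-4: eigenvector (0,1,-1).
General solution: K_1e^(4t)(1,2,-2) + K_2e^(2t)(-1,-2,3) + K_3e^(-4t)(0,1,-1).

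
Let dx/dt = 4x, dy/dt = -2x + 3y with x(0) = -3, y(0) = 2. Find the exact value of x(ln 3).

A = [[4,0],[-2,3]]; eigenvalues λ = 3, 4.
Eigenvectors: (0,1) for λ=3, (-1,2) for λ=4.
From the initial condition, c_1 = -4, c_2 = 3.
x(ln 3) = (-4)(3^3)(0) + (3)(3^4)(-1) = -243.

-243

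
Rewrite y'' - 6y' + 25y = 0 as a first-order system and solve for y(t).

y(t) = C_1e^(3t)cos(4t) + C_2e^(3t)sin(4t)

Let x_1 = y, x_2 = y'. Then x_1' = x_2 and x_2' = -25x_1 + 6x_2.
A = [[0,1],[-25,6]]; det(A-λI) = λ^2 - 6λ + 25.
Eigenvalues λ = 3 ± 4i.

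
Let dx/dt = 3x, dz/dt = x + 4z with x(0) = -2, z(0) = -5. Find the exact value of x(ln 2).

-16

A = [[3,0],[1,4]]; eigenvalues λ = 4, 3.
Eigenvectors: (0,1) for λ=4, (1,-1) for λ=3.
From the initial condition, c_1 = -7, c_2 = -2.
x(ln 2) = (-7)(2^4)(0) + (-2)(2^3)(1) = -16.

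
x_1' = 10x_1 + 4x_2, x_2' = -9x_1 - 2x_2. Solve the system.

x_1(t) = -2c_1e^(4t) - 2c_2te^(4t) - c_2e^(4t), x_2(t) = 3c_1e^(4t) + 3c_2te^(4t) + c_2e^(4t)

Coefficient matrix A = [[10, 4], [-9, -2]].
Characteristic polynomial det(A - λI) = λ^2 - 8λ + 16 = 0.
Single eigenvalue λ = 4 with algebraic multiplicity 2.
Eigenvector v = (-2,3); generalized eigenvector w with (A-λI)w=v is (-1,1).
General solution: e^(4t)[c_1·v + c_2·(t·v + w)].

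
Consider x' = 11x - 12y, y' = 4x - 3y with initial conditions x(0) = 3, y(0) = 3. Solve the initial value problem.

Coefficient matrix A = [[11, -12], [4, -3]].
Characteristic polynomial det(A - λI) = λ^2 - 8λ + 15 = 0.
Eigenvalues λ = 3, 5.
For λ=3: (A-λI) row 1 is [8, -12], so an eigenvector is (-3, -2).
For λ=5: (A-λI) row 1 is [6, -12], so an eigenvector is (-2, -1).
General solution: C_1e^(3t)(-3,-2) + C_2e^(5t)(-2,-1).
Applying x(0)=3, y(0)=3 gives C_1=-3, C_2=3.

x(t) = -6e^(5t) + 9e^(3t), y(t) = -3e^(5t) + 6e^(3t)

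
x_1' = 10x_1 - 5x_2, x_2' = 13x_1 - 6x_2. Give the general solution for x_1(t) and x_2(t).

Coefficient matrix A = [[10, -5], [13, -6]].
Characteristic polynomial det(A - λI) = λ^2 - 4λ + 5 = 0.
Eigenvalues λ = 2 ± i (complex conjugate pair).
For λ=2+i: an eigenvector is (2,3) - i(1,2) = (2 - i, 3 - 2i).
A real fundamental pair from Re and Im of e^((2+i)t)v: X_1 = e^(2t)(cos(t)·(2,3) + sin(t)·(1,2)), X_2 = e^(2t)(sin(t)·(2,3) - cos(t)·(1,2)).
General solution: c_1X_1 + c_2X_2.

x_1(t) = c_1e^(2t)sin(t) + 2c_1e^(2t)cos(t) + 2c_2e^(2t)sin(t) - c_2e^(2t)cos(t), x_2(t) = 2c_1e^(2t)sin(t) + 3c_1e^(2t)cos(t) + 3c_2e^(2t)sin(t) - 2c_2e^(2t)cos(t)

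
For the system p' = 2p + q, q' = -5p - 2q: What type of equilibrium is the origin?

center

A = [[2,1],[-5,-2]]; det(A-λI) = λ^2 + 1.
λ = 0 ± i: zero real part.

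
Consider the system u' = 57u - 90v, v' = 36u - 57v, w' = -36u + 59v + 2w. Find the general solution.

u(t) = 3c_1e^(-3t) - 5c_2e^(3t), v(t) = 2c_1e^(-3t) - 3c_2e^(3t), w(t) = -2c_1e^(-3t) + 3c_2e^(3t) + c_3e^(2t)

Coefficient matrix A = [[57, -90, 0], [36, -57, 0], [-36, 59, 2]].
det(A - λI) = 0 gives eigenvalues λ = -3, 3, 2.
For λ=-3: eigenvector (3,2,-2).
For λ=3: eigenvector (-5,-3,3).
For λ=2: eigenvector (0,0,1).
General solution: c_1e^(-3t)(3,2,-2) + c_2e^(3t)(-5,-3,3) + c_3e^(2t)(0,0,1).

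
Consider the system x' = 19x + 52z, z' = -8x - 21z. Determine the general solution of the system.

x(t) = -2C_1e^(-t)sin(4t) - 3C_1e^(-t)cos(4t) - 3C_2e^(-t)sin(4t) + 2C_2e^(-t)cos(4t), z(t) = C_1e^(-t)sin(4t) + C_1e^(-t)cos(4t) + C_2e^(-t)sin(4t) - C_2e^(-t)cos(4t)

Coefficient matrix A = [[19, 52], [-8, -21]].
Characteristic polynomial det(A - λI) = λ^2 + 2λ + 17 = 0.
Eigenvalues λ = -1 ± 4i (complex conjugate pair).
For λ=-1+4i: an eigenvector is (-3,1) - i(-2,1) = (-3 + 2i, 1 - i).
A real fundamental pair from Re and Im of e^((-1+4i)t)v: X_1 = e^(-t)(cos(4t)·(-3,1) + sin(4t)·(-2,1)), X_2 = e^(-t)(sin(4t)·(-3,1) - cos(4t)·(-2,1)).
General solution: C_1X_1 + C_2X_2.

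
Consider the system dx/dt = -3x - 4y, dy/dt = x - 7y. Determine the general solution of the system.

x(t) = 2c_1e^(-5t) + 2c_2te^(-5t) + 3c_2e^(-5t), y(t) = c_1e^(-5t) + c_2te^(-5t) + c_2e^(-5t)

Coefficient matrix A = [[-3, -4], [1, -7]].
Characteristic polynomial det(A - λI) = λ^2 + 10λ + 25 = 0.
Single eigenvalue λ = -5 with algebraic multiplicity 2.
Eigenvector v = (2,1); generalized eigenvector w with (A-λI)w=v is (3,1).
General solution: e^(-5t)[c_1·v + c_2·(t·v + w)].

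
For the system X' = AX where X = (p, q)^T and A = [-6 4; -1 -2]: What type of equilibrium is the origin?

A = [[-6,4],[-1,-2]]; det(A-λI) = λ^2 + 8λ + 16.
repeated λ = -4 with a single eigenvector.

stable improper node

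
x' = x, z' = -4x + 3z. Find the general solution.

Coefficient matrix A = [[1, 0], [-4, 3]].
Characteristic polynomial det(A - λI) = λ^2 - 4λ + 3 = 0.
Eigenvalues λ = 1, 3.
For λ=1: (A-λI) row 2 is [-4, 2], so an eigenvector is (-1, -2).
For λ=3: (A-λI) row 1 is [-2, 0], so an eigenvector is (0, 1).
General solution: C_1e^(t)(-1,-2) + C_2e^(3t)(0,1).

x(t) = -C_1e^(t), z(t) = -2C_1e^(t) + C_2e^(3t)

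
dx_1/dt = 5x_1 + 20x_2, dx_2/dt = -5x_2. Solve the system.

Coefficient matrix A = [[5, 20], [0, -5]].
Characteristic polynomial det(A - λI) = λ^2 - 25 = 0.
Eigenvalues λ = -5, 5.
For λ=-5: (A-λI) row 1 is [10, 20], so an eigenvector is (-2, 1).
For λ=5: (A-λI) row 1 is [0, 20], so an eigenvector is (1, 0).
General solution: C_1e^(-5t)(-2,1) + C_2e^(5t)(1,0).

x_1(t) = -2C_1e^(-5t) + C_2e^(5t), x_2(t) = C_1e^(-5t)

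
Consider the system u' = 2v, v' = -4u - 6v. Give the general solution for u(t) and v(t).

u(t) = c_1e^(-4t) + c_2e^(-2t), v(t) = -2c_1e^(-4t) - c_2e^(-2t)

Coefficient matrix A = [[0, 2], [-4, -6]].
Characteristic polynomial det(A - λI) = λ^2 + 6λ + 8 = 0.
Eigenvalues λ = -4, -2.
For λ=-4: (A-λI) row 1 is [4, 2], so an eigenvector is (1, -2).
For λ=-2: (A-λI) row 1 is [2, 2], so an eigenvector is (1, -1).
General solution: c_1e^(-4t)(1,-2) + c_2e^(-2t)(1,-1).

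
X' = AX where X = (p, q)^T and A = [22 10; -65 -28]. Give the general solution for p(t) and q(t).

p(t) = K_1e^(-3t)sin(5t) - K_1e^(-3t)cos(5t) - K_2e^(-3t)sin(5t) - K_2e^(-3t)cos(5t), q(t) = -2K_1e^(-3t)sin(5t) + 3K_1e^(-3t)cos(5t) + 3K_2e^(-3t)sin(5t) + 2K_2e^(-3t)cos(5t)

Coefficient matrix A = [[22, 10], [-65, -28]].
Characteristic polynomial det(A - λI) = λ^2 + 6λ + 34 = 0.
Eigenvalues λ = -3 ± 5i (complex conjugate pair).
For λ=-3+5i: an eigenvector is (-1,3) - i(1,-2) = (-1 - i, 3 + 2i).
A real fundamental pair from Re and Im of e^((-3+5i)t)v: X_1 = e^(-3t)(cos(5t)·(-1,3) + sin(5t)·(1,-2)), X_2 = e^(-3t)(sin(5t)·(-1,3) - cos(5t)·(1,-2)).
General solution: K_1X_1 + K_2X_2.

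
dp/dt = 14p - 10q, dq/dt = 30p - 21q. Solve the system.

Coefficient matrix A = [[14, -10], [30, -21]].
Characteristic polynomial det(A - λI) = λ^2 + 7λ + 6 = 0.
Eigenvalues λ = -6, -1.
For λ=-6: (A-λI) row 1 is [20, -10], so an eigenvector is (1, 2).
For λ=-1: (A-λI) row 1 is [15, -10], so an eigenvector is (-2, -3).
General solution: K_1e^(-6t)(1,2) + K_2e^(-t)(-2,-3).

p(t) = K_1e^(-6t) - 2K_2e^(-t), q(t) = 2K_1e^(-6t) - 3K_2e^(-t)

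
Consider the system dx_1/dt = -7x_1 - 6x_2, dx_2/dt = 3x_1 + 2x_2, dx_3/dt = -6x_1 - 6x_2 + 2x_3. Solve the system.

Coefficient matrix A = [[-7, -6, 0], [3, 2, 0], [-6, -6, 2]].
det(A - λI) = 0 gives eigenvalues λ = -1, -4, 2.
For λ=-1: eigenvector (-1,1,0).
For λ=-4: eigenvector (2,-1,1).
For λ=2: eigenvector (0,0,1).
General solution: K_1e^(-t)(-1,1,0) + K_2e^(-4t)(2,-1,1) + K_3e^(2t)(0,0,1).

x_1(t) = -K_1e^(-t) + 2K_2e^(-4t), x_2(t) = K_1e^(-t) - K_2e^(-4t), x_3(t) = K_2e^(-4t) + K_3e^(2t)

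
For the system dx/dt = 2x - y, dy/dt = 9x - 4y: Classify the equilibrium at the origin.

A = [[2,-1],[9,-4]]; det(A-λI) = λ^2 + 2λ + 1.
repeated λ = -1 with a single eigenvector.

stable improper node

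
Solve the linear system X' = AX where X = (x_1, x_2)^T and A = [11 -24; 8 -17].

Coefficient matrix A = [[11, -24], [8, -17]].
Characteristic polynomial det(A - λI) = λ^2 + 6λ + 5 = 0.
Eigenvalues λ = -1, -5.
For λ=-1: (A-λI) row 1 is [12, -24], so an eigenvector is (-2, -1).
For λ=-5: (A-λI) row 1 is [16, -24], so an eigenvector is (-3, -2).
General solution: K_1e^(-t)(-2,-1) + K_2e^(-5t)(-3,-2).

x_1(t) = -2K_1e^(-t) - 3K_2e^(-5t), x_2(t) = -K_1e^(-t) - 2K_2e^(-5t)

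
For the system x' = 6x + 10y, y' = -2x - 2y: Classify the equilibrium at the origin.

A = [[6,10],[-2,-2]]; det(A-λI) = λ^2 - 4λ + 8.
λ = 2 ± 2i: positive real part.

unstable spiral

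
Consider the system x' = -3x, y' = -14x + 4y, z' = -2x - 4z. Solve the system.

x(t) = c_3e^(-3t), y(t) = c_2e^(4t) + 2c_3e^(-3t), z(t) = c_1e^(-4t) - 2c_3e^(-3t)

Coefficient matrix A = [[-3, 0, 0], [-14, 4, 0], [-2, 0, -4]].
det(A - λI) = 0 gives eigenvalues λ = -4, 4, -3.
For λ=-4: eigenvector (0,0,1).
For λ=4: eigenvector (0,1,0).
For λ=-3: eigenvector (1,2,-2).
General solution: c_1e^(-4t)(0,0,1) + c_2e^(4t)(0,1,0) + c_3e^(-3t)(1,2,-2).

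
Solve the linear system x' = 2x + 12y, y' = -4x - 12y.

x(t) = 3K_1e^(-6t) + 2K_2e^(-4t), y(t) = -2K_1e^(-6t) - K_2e^(-4t)

Coefficient matrix A = [[2, 12], [-4, -12]].
Characteristic polynomial det(A - λI) = λ^2 + 10λ + 24 = 0.
Eigenvalues λ = -6, -4.
For λ=-6: (A-λI) row 1 is [8, 12], so an eigenvector is (3, -2).
For λ=-4: (A-λI) row 1 is [6, 12], so an eigenvector is (2, -1).
General solution: K_1e^(-6t)(3,-2) + K_2e^(-4t)(2,-1).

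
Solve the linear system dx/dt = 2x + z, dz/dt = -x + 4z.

Coefficient matrix A = [[2, 1], [-1, 4]].
Characteristic polynomial det(A - λI) = λ^2 - 6λ + 9 = 0.
Single eigenvalue λ = 3 with algebraic multiplicity 2.
Eigenvector v = (1,1); generalized eigenvector w with (A-λI)w=v is (2,3).
General solution: e^(3t)[c_1·v + c_2·(t·v + w)].

x(t) = c_1e^(3t) + c_2te^(3t) + 2c_2e^(3t), z(t) = c_1e^(3t) + c_2te^(3t) + 3c_2e^(3t)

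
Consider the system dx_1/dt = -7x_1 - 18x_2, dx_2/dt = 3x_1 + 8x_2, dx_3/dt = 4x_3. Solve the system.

x_1(t) = -3C_1e^(-t) + 2C_2e^(2t), x_2(t) = C_1e^(-t) - C_2e^(2t), x_3(t) = C_3e^(4t)

Coefficient matrix A = [[-7, -18, 0], [3, 8, 0], [0, 0, 4]].
det(A - λI) = 0 gives eigenvalues λ = -1, 2, 4.
For λ=-1: eigenvector (-3,1,0).
For λ=2: eigenvector (2,-1,0).
For λ=4: eigenvector (0,0,1).
General solution: C_1e^(-t)(-3,1,0) + C_2e^(2t)(2,-1,0) + C_3e^(4t)(0,0,1).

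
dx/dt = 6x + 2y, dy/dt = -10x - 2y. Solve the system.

Coefficient matrix A = [[6, 2], [-10, -2]].
Characteristic polynomial det(A - λI) = λ^2 - 4λ + 8 = 0.
Eigenvalues λ = 2 ± 2i (complex conjugate pair).
For λ=2+2i: an eigenvector is (0,1) - i(1,-2) = (0 - i, 1 + 2i).
A real fundamental pair from Re and Im of e^((2+2i)t)v: X_1 = e^(2t)(cos(2t)·(0,1) + sin(2t)·(1,-2)), X_2 = e^(2t)(sin(2t)·(0,1) - cos(2t)·(1,-2)).
General solution: c_1X_1 + c_2X_2.

x(t) = c_1e^(2t)sin(2t) - c_2e^(2t)cos(2t), y(t) = -2c_1e^(2t)sin(2t) + c_1e^(2t)cos(2t) + c_2e^(2t)sin(2t) + 2c_2e^(2t)cos(2t)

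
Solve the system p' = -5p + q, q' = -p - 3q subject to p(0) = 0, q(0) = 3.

p(t) = 3te^(-4t), q(t) = 3te^(-4t) + 3e^(-4t)

Coefficient matrix A = [[-5, 1], [-1, -3]].
Characteristic polynomial det(A - λI) = λ^2 + 8λ + 16 = 0.
Single eigenvalue λ = -4 with algebraic multiplicity 2.
Eigenvector v = (-1,-1); generalized eigenvector w with (A-λI)w=v is (3,2).
General solution: e^(-4t)[c_1·v + c_2·(t·v + w)].
Applying p(0)=0, q(0)=3 gives c_1=-9, c_2=-3.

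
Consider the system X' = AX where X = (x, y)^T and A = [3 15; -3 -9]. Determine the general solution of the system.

Coefficient matrix A = [[3, 15], [-3, -9]].
Characteristic polynomial det(A - λI) = λ^2 + 6λ + 18 = 0.
Eigenvalues λ = -3 ± 3i (complex conjugate pair).
For λ=-3+3i: an eigenvector is (1,0) - i(2,-1) = (1 - 2i, 0 + i).
A real fundamental pair from Re and Im of e^((-3+3i)t)v: X_1 = e^(-3t)(cos(3t)·(1,0) + sin(3t)·(2,-1)), X_2 = e^(-3t)(sin(3t)·(1,0) - cos(3t)·(2,-1)).
General solution: c_1X_1 + c_2X_2.

x(t) = 2c_1e^(-3t)sin(3t) + c_1e^(-3t)cos(3t) + c_2e^(-3t)sin(3t) - 2c_2e^(-3t)cos(3t), y(t) = -c_1e^(-3t)sin(3t) + c_2e^(-3t)cos(3t)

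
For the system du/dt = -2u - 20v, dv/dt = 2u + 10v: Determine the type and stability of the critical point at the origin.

A = [[-2,-20],[2,10]]; det(A-λI) = λ^2 - 8λ + 20.
λ = 4 ± 2i: positive real part.

unstable spiral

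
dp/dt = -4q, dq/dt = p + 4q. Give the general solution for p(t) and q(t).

Coefficient matrix A = [[0, -4], [1, 4]].
Characteristic polynomial det(A - λI) = λ^2 - 4λ + 4 = 0.
Single eigenvalue λ = 2 with algebraic multiplicity 2.
Eigenvector v = (2,-1); generalized eigenvector w with (A-λI)w=v is (-1,0).
General solution: e^(2t)[K_1·v + K_2·(t·v + w)].

p(t) = 2K_1e^(2t) + 2K_2te^(2t) - K_2e^(2t), q(t) = -K_1e^(2t) - K_2te^(2t)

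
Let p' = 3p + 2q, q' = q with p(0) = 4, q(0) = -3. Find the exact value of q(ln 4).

A = [[3,2],[0,1]]; eigenvalues λ = 3, 1.
Eigenvectors: (-1,0) for λ=3, (1,-1) for λ=1.
From the initial condition, c_1 = -1, c_2 = 3.
q(ln 4) = (-1)(4^3)(0) + (3)(4^1)(-1) = -12.

-12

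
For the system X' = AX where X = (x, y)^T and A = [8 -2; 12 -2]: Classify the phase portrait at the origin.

A = [[8,-2],[12,-2]]; det(A-λI) = λ^2 - 6λ + 8.
λ = 2, 4: both positive.

unstable node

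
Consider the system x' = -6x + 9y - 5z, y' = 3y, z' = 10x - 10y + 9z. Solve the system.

Coefficient matrix A = [[-6, 9, -5], [0, 3, 0], [10, -10, 9]].
det(A - λI) = 0 gives eigenvalues λ = 3, 4, -1.
For λ=3: eigenvector (1,1,0).
For λ=4: eigenvector (1,0,-2).
For λ=-1: eigenvector (1,0,-1).
General solution: K_1e^(3t)(1,1,0) + K_2e^(4t)(1,0,-2) + K_3e^(-t)(1,0,-1).

x(t) = K_1e^(3t) + K_2e^(4t) + K_3e^(-t), y(t) = K_1e^(3t), z(t) = -2K_2e^(4t) - K_3e^(-t)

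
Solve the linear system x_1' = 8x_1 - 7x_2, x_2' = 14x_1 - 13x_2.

Coefficient matrix A = [[8, -7], [14, -13]].
Characteristic polynomial det(A - λI) = λ^2 + 5λ - 6 = 0.
Eigenvalues λ = -6, 1.
For λ=-6: (A-λI) row 1 is [14, -7], so an eigenvector is (-1, -2).
For λ=1: (A-λI) row 1 is [7, -7], so an eigenvector is (-1, -1).
General solution: C_1e^(-6t)(-1,-2) + C_2e^(t)(-1,-1).

x_1(t) = -C_1e^(-6t) - C_2e^(t), x_2(t) = -2C_1e^(-6t) - C_2e^(t)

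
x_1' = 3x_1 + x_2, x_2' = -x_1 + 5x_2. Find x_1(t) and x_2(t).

x_1(t) = -C_1e^(4t) - C_2te^(4t) + 3C_2e^(4t), x_2(t) = -C_1e^(4t) - C_2te^(4t) + 2C_2e^(4t)

Coefficient matrix A = [[3, 1], [-1, 5]].
Characteristic polynomial det(A - λI) = λ^2 - 8λ + 16 = 0.
Single eigenvalue λ = 4 with algebraic multiplicity 2.
Eigenvector v = (-1,-1); generalized eigenvector w with (A-λI)w=v is (3,2).
General solution: e^(4t)[C_1·v + C_2·(t·v + w)].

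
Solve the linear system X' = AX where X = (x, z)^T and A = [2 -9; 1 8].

x(t) = -3C_1e^(5t) - 3C_2te^(5t) + C_2e^(5t), z(t) = C_1e^(5t) + C_2te^(5t)

Coefficient matrix A = [[2, -9], [1, 8]].
Characteristic polynomial det(A - λI) = λ^2 - 10λ + 25 = 0.
Single eigenvalue λ = 5 with algebraic multiplicity 2.
Eigenvector v = (-3,1); generalized eigenvector w with (A-λI)w=v is (1,0).
General solution: e^(5t)[C_1·v + C_2·(t·v + w)].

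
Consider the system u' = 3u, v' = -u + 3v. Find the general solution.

u(t) = K_2e^(3t), v(t) = -K_1e^(3t) - K_2te^(3t) + K_2e^(3t)

Coefficient matrix A = [[3, 0], [-1, 3]].
Characteristic polynomial det(A - λI) = λ^2 - 6λ + 9 = 0.
Single eigenvalue λ = 3 with algebraic multiplicity 2.
Eigenvector v = (0,-1); generalized eigenvector w with (A-λI)w=v is (1,1).
General solution: e^(3t)[K_1·v + K_2·(t·v + w)].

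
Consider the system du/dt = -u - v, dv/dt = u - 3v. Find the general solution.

Coefficient matrix A = [[-1, -1], [1, -3]].
Characteristic polynomial det(A - λI) = λ^2 + 4λ + 4 = 0.
Single eigenvalue λ = -2 with algebraic multiplicity 2.
Eigenvector v = (-1,-1); generalized eigenvector w with (A-λI)w=v is (-2,-1).
General solution: e^(-2t)[C_1·v + C_2·(t·v + w)].

u(t) = -C_1e^(-2t) - C_2te^(-2t) - 2C_2e^(-2t), v(t) = -C_1e^(-2t) - C_2te^(-2t) - C_2e^(-2t)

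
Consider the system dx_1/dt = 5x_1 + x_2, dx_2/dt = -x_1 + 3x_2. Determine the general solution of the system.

Coefficient matrix A = [[5, 1], [-1, 3]].
Characteristic polynomial det(A - λI) = λ^2 - 8λ + 16 = 0.
Single eigenvalue λ = 4 with algebraic multiplicity 2.
Eigenvector v = (-1,1); generalized eigenvector w with (A-λI)w=v is (0,-1).
General solution: e^(4t)[C_1·v + C_2·(t·v + w)].

x_1(t) = -C_1e^(4t) - C_2te^(4t), x_2(t) = C_1e^(4t) + C_2te^(4t) - C_2e^(4t)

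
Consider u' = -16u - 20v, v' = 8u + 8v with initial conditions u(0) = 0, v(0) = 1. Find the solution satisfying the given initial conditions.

u(t) = -5e^(-4t)sin(4t), v(t) = 3e^(-4t)sin(4t) + e^(-4t)cos(4t)

Coefficient matrix A = [[-16, -20], [8, 8]].
Characteristic polynomial det(A - λI) = λ^2 + 8λ + 32 = 0.
Eigenvalues λ = -4 ± 4i (complex conjugate pair).
For λ=-4+4i: an eigenvector is (1,-1) - i(2,-1) = (1 - 2i, -1 + i).
A real fundamental pair from Re and Im of e^((-4+4i)t)v: X_1 = e^(-4t)(cos(4t)·(1,-1) + sin(4t)·(2,-1)), X_2 = e^(-4t)(sin(4t)·(1,-1) - cos(4t)·(2,-1)).
General solution: c_1X_1 + c_2X_2.
Applying u(0)=0, v(0)=1 gives c_1=-2, c_2=-1.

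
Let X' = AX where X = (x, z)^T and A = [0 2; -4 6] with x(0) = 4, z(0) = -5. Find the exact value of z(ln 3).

A = [[0,2],[-4,6]]; eigenvalues λ = 2, 4.
Eigenvectors: (1,1) for λ=2, (1,2) for λ=4.
From the initial condition, c_1 = 13, c_2 = -9.
z(ln 3) = (13)(3^2)(1) + (-9)(3^4)(2) = -1341.

-1341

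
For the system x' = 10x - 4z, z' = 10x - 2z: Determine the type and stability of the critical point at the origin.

unstable spiral

A = [[10,-4],[10,-2]]; det(A-λI) = λ^2 - 8λ + 20.
λ = 4 ± 2i: positive real part.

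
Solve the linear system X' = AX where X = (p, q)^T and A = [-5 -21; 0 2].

Coefficient matrix A = [[-5, -21], [0, 2]].
Characteristic polynomial det(A - λI) = λ^2 + 3λ - 10 = 0.
Eigenvalues λ = 2, -5.
For λ=2: (A-λI) row 1 is [-7, -21], so an eigenvector is (3, -1).
For λ=-5: (A-λI) row 1 is [0, -21], so an eigenvector is (1, 0).
General solution: c_1e^(2t)(3,-1) + c_2e^(-5t)(1,0).

p(t) = 3c_1e^(2t) + c_2e^(-5t), q(t) = -c_1e^(2t)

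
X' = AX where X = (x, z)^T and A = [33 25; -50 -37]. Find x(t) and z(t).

Coefficient matrix A = [[33, 25], [-50, -37]].
Characteristic polynomial det(A - λI) = λ^2 + 4λ + 29 = 0.
Eigenvalues λ = -2 ± 5i (complex conjugate pair).
For λ=-2+5i: an eigenvector is (2,-3) - i(-1,1) = (2 + i, -3 - i).
A real fundamental pair from Re and Im of e^((-2+5i)t)v: X_1 = e^(-2t)(cos(5t)·(2,-3) + sin(5t)·(-1,1)), X_2 = e^(-2t)(sin(5t)·(2,-3) - cos(5t)·(-1,1)).
General solution: K_1X_1 + K_2X_2.

x(t) = -K_1e^(-2t)sin(5t) + 2K_1e^(-2t)cos(5t) + 2K_2e^(-2t)sin(5t) + K_2e^(-2t)cos(5t), z(t) = K_1e^(-2t)sin(5t) - 3K_1e^(-2t)cos(5t) - 3K_2e^(-2t)sin(5t) - K_2e^(-2t)cos(5t)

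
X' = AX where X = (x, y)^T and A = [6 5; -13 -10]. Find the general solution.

Coefficient matrix A = [[6, 5], [-13, -10]].
Characteristic polynomial det(A - λI) = λ^2 + 4λ + 5 = 0.
Eigenvalues λ = -2 ± i (complex conjugate pair).
For λ=-2+i: an eigenvector is (2,-3) - i(1,-2) = (2 - i, -3 + 2i).
A real fundamental pair from Re and Im of e^((-2+i)t)v: X_1 = e^(-2t)(cos(t)·(2,-3) + sin(t)·(1,-2)), X_2 = e^(-2t)(sin(t)·(2,-3) - cos(t)·(1,-2)).
General solution: C_1X_1 + C_2X_2.

x(t) = C_1e^(-2t)sin(t) + 2C_1e^(-2t)cos(t) + 2C_2e^(-2t)sin(t) - C_2e^(-2t)cos(t), y(t) = -2C_1e^(-2t)sin(t) - 3C_1e^(-2t)cos(t) - 3C_2e^(-2t)sin(t) + 2C_2e^(-2t)cos(t)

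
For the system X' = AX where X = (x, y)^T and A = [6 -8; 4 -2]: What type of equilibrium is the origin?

unstable spiral

A = [[6,-8],[4,-2]]; det(A-λI) = λ^2 - 4λ + 20.
λ = 2 ± 4i: positive real part.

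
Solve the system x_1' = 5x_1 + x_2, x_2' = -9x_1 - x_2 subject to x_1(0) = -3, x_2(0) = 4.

x_1(t) = -5te^(2t) - 3e^(2t), x_2(t) = 15te^(2t) + 4e^(2t)

Coefficient matrix A = [[5, 1], [-9, -1]].
Characteristic polynomial det(A - λI) = λ^2 - 4λ + 4 = 0.
Single eigenvalue λ = 2 with algebraic multiplicity 2.
Eigenvector v = (1,-3); generalized eigenvector w with (A-λI)w=v is (0,1).
General solution: e^(2t)[C_1·v + C_2·(t·v + w)].
Applying x_1(0)=-3, x_2(0)=4 gives C_1=-3, C_2=-5.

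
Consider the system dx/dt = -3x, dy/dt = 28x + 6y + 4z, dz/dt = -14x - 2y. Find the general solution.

Coefficient matrix A = [[-3, 0, 0], [28, 6, 4], [-14, -2, 0]].
det(A - λI) = 0 gives eigenvalues λ = -3, 4, 2.
For λ=-3: eigenvector (1,-4,2).
For λ=4: eigenvector (0,2,-1).
For λ=2: eigenvector (0,-1,1).
General solution: K_1e^(-3t)(1,-4,2) + K_2e^(4t)(0,2,-1) + K_3e^(2t)(0,-1,1).

x(t) = K_1e^(-3t), y(t) = -4K_1e^(-3t) + 2K_2e^(4t) - K_3e^(2t), z(t) = 2K_1e^(-3t) - K_2e^(4t) + K_3e^(2t)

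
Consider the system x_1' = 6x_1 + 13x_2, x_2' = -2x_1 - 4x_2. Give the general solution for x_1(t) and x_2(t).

x_1(t) = 2c_1e^(t)sin(t) + 3c_1e^(t)cos(t) + 3c_2e^(t)sin(t) - 2c_2e^(t)cos(t), x_2(t) = -c_1e^(t)sin(t) - c_1e^(t)cos(t) - c_2e^(t)sin(t) + c_2e^(t)cos(t)

Coefficient matrix A = [[6, 13], [-2, -4]].
Characteristic polynomial det(A - λI) = λ^2 - 2λ + 2 = 0.
Eigenvalues λ = 1 ± i (complex conjugate pair).
For λ=1+i: an eigenvector is (3,-1) - i(2,-1) = (3 - 2i, -1 + i).
A real fundamental pair from Re and Im of e^((1+i)t)v: X_1 = e^(t)(cos(t)·(3,-1) + sin(t)·(2,-1)), X_2 = e^(t)(sin(t)·(3,-1) - cos(t)·(2,-1)).
General solution: c_1X_1 + c_2X_2.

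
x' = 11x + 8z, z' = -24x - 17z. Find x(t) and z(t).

x(t) = 2C_1e^(-t) - C_2e^(-5t), z(t) = -3C_1e^(-t) + 2C_2e^(-5t)

Coefficient matrix A = [[11, 8], [-24, -17]].
Characteristic polynomial det(A - λI) = λ^2 + 6λ + 5 = 0.
Eigenvalues λ = -1, -5.
For λ=-1: (A-λI) row 1 is [12, 8], so an eigenvector is (2, -3).
For λ=-5: (A-λI) row 1 is [16, 8], so an eigenvector is (-1, 2).
General solution: C_1e^(-t)(2,-3) + C_2e^(-5t)(-1,2).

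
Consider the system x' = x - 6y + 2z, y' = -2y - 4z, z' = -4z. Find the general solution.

x(t) = K_1e^(t) + 2K_2e^(-2t) + 2K_3e^(-4t), y(t) = K_2e^(-2t) + 2K_3e^(-4t), z(t) = K_3e^(-4t)

Coefficient matrix A = [[1, -6, 2], [0, -2, -4], [0, 0, -4]].
det(A - λI) = 0 gives eigenvalues λ = 1, -2, -4.
For λ=1: eigenvector (1,0,0).
For λ=-2: eigenvector (2,1,0).
For λ=-4: eigenvector (2,2,1).
General solution: K_1e^(t)(1,0,0) + K_2e^(-2t)(2,1,0) + K_3e^(-4t)(2,2,1).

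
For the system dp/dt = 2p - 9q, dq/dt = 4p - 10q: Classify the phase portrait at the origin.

A = [[2,-9],[4,-10]]; det(A-λI) = λ^2 + 8λ + 16.
repeated λ = -4 with a single eigenvector.

stable improper node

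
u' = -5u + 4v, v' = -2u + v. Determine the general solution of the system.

u(t) = K_1e^(-t) + 2K_2e^(-3t), v(t) = K_1e^(-t) + K_2e^(-3t)

Coefficient matrix A = [[-5, 4], [-2, 1]].
Characteristic polynomial det(A - λI) = λ^2 + 4λ + 3 = 0.
Eigenvalues λ = -1, -3.
For λ=-1: (A-λI) row 1 is [-4, 4], so an eigenvector is (1, 1).
For λ=-3: (A-λI) row 1 is [-2, 4], so an eigenvector is (2, 1).
General solution: K_1e^(-t)(1,1) + K_2e^(-3t)(2,1).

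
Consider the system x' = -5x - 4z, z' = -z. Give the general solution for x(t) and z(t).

Coefficient matrix A = [[-5, -4], [0, -1]].
Characteristic polynomial det(A - λI) = λ^2 + 6λ + 5 = 0.
Eigenvalues λ = -1, -5.
For λ=-1: (A-λI) row 1 is [-4, -4], so an eigenvector is (-1, 1).
For λ=-5: (A-λI) row 1 is [0, -4], so an eigenvector is (-1, 0).
General solution: c_1e^(-t)(-1,1) + c_2e^(-5t)(-1,0).

x(t) = -c_1e^(-t) - c_2e^(-5t), z(t) = c_1e^(-t)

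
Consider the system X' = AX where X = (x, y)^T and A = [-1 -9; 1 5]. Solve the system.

x(t) = -3c_1e^(2t) - 3c_2te^(2t) - 2c_2e^(2t), y(t) = c_1e^(2t) + c_2te^(2t) + c_2e^(2t)

Coefficient matrix A = [[-1, -9], [1, 5]].
Characteristic polynomial det(A - λI) = λ^2 - 4λ + 4 = 0.
Single eigenvalue λ = 2 with algebraic multiplicity 2.
Eigenvector v = (-3,1); generalized eigenvector w with (A-λI)w=v is (-2,1).
General solution: e^(2t)[c_1·v + c_2·(t·v + w)].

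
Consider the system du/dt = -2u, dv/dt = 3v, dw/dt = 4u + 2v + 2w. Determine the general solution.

u(t) = K_1e^(-2t), v(t) = K_3e^(3t), w(t) = -K_1e^(-2t) + K_2e^(2t) + 2K_3e^(3t)

Coefficient matrix A = [[-2, 0, 0], [0, 3, 0], [4, 2, 2]].
det(A - λI) = 0 gives eigenvalues λ = -2, 2, 3.
For λ=-2: eigenvector (1,0,-1).
For λ=2: eigenvector (0,0,1).
For λ=3: eigenvector (0,1,2).
General solution: K_1e^(-2t)(1,0,-1) + K_2e^(2t)(0,0,1) + K_3e^(3t)(0,1,2).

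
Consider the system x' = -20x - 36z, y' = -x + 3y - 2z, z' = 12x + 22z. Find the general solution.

Coefficient matrix A = [[-20, 0, -36], [-1, 3, -2], [12, 0, 22]].
det(A - λI) = 0 gives eigenvalues λ = 4, 3, -2.
For λ=4: eigenvector (-3,-1,2).
For λ=3: eigenvector (0,1,0).
For λ=-2: eigenvector (-2,0,1).
General solution: C_1e^(4t)(-3,-1,2) + C_2e^(3t)(0,1,0) + C_3e^(-2t)(-2,0,1).

x(t) = -3C_1e^(4t) - 2C_3e^(-2t), y(t) = -C_1e^(4t) + C_2e^(3t), z(t) = 2C_1e^(4t) + C_3e^(-2t)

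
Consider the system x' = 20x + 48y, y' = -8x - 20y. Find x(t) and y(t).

Coefficient matrix A = [[20, 48], [-8, -20]].
Characteristic polynomial det(A - λI) = λ^2 - 16 = 0.
Eigenvalues λ = -4, 4.
For λ=-4: (A-λI) row 1 is [24, 48], so an eigenvector is (2, -1).
For λ=4: (A-λI) row 1 is [16, 48], so an eigenvector is (3, -1).
General solution: c_1e^(-4t)(2,-1) + c_2e^(4t)(3,-1).

x(t) = 2c_1e^(-4t) + 3c_2e^(4t), y(t) = -c_1e^(-4t) - c_2e^(4t)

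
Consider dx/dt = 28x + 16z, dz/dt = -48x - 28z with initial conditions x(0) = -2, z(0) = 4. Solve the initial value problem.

Coefficient matrix A = [[28, 16], [-48, -28]].
Characteristic polynomial det(A - λI) = λ^2 - 16 = 0.
Eigenvalues λ = -4, 4.
For λ=-4: (A-λI) row 1 is [32, 16], so an eigenvector is (1, -2).
For λ=4: (A-λI) row 1 is [24, 16], so an eigenvector is (-2, 3).
General solution: K_1e^(-4t)(1,-2) + K_2e^(4t)(-2,3).
Applying x(0)=-2, z(0)=4 gives K_1=-2, K_2=0.

x(t) = -2e^(-4t), z(t) = 4e^(-4t)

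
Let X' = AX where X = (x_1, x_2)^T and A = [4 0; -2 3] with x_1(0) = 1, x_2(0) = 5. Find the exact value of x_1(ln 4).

A = [[4,0],[-2,3]]; eigenvalues λ = 3, 4.
Eigenvectors: (0,-1) for λ=3, (-1,2) for λ=4.
From the initial condition, c_1 = -7, c_2 = -1.
x_1(ln 4) = (-7)(4^3)(0) + (-1)(4^4)(-1) = 256.

256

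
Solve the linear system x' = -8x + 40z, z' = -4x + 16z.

Coefficient matrix A = [[-8, 40], [-4, 16]].
Characteristic polynomial det(A - λI) = λ^2 - 8λ + 32 = 0.
Eigenvalues λ = 4 ± 4i (complex conjugate pair).
For λ=4+4i: an eigenvector is (3,1) - i(1,0) = (3 - i, 1).
A real fundamental pair from Re and Im of e^((4+4i)t)v: X_1 = e^(4t)(cos(4t)·(3,1) + sin(4t)·(1,0)), X_2 = e^(4t)(sin(4t)·(3,1) - cos(4t)·(1,0)).
General solution: C_1X_1 + C_2X_2.

x(t) = C_1e^(4t)sin(4t) + 3C_1e^(4t)cos(4t) + 3C_2e^(4t)sin(4t) - C_2e^(4t)cos(4t), z(t) = C_1e^(4t)cos(4t) + C_2e^(4t)sin(4t)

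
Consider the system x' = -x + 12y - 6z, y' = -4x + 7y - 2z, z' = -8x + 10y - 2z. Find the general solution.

Coefficient matrix A = [[-1, 12, -6], [-4, 7, -2], [-8, 10, -2]].
det(A - λI) = 0 gives eigenvalues λ = -1, 3, 2.
For λ=-1: eigenvector (1,1,2).
For λ=3: eigenvector (0,1,2).
For λ=2: eigenvector (-2,-6,-11).
General solution: C_1e^(-t)(1,1,2) + C_2e^(3t)(0,1,2) + C_3e^(2t)(-2,-6,-11).

x(t) = C_1e^(-t) - 2C_3e^(2t), y(t) = C_1e^(-t) + C_2e^(3t) - 6C_3e^(2t), z(t) = 2C_1e^(-t) + 2C_2e^(3t) - 11C_3e^(2t)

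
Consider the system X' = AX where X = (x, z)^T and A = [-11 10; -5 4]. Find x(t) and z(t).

x(t) = -C_1e^(-t) - 2C_2e^(-6t), z(t) = -C_1e^(-t) - C_2e^(-6t)

Coefficient matrix A = [[-11, 10], [-5, 4]].
Characteristic polynomial det(A - λI) = λ^2 + 7λ + 6 = 0.
Eigenvalues λ = -1, -6.
For λ=-1: (A-λI) row 1 is [-10, 10], so an eigenvector is (-1, -1).
For λ=-6: (A-λI) row 1 is [-5, 10], so an eigenvector is (-2, -1).
General solution: C_1e^(-t)(-1,-1) + C_2e^(-6t)(-2,-1).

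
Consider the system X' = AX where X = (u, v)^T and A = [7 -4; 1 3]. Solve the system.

u(t) = -2c_1e^(5t) - 2c_2te^(5t) + c_2e^(5t), v(t) = -c_1e^(5t) - c_2te^(5t) + c_2e^(5t)

Coefficient matrix A = [[7, -4], [1, 3]].
Characteristic polynomial det(A - λI) = λ^2 - 10λ + 25 = 0.
Single eigenvalue λ = 5 with algebraic multiplicity 2.
Eigenvector v = (-2,-1); generalized eigenvector w with (A-λI)w=v is (1,1).
General solution: e^(5t)[c_1·v + c_2·(t·v + w)].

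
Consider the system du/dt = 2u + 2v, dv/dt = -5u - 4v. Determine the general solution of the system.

Coefficient matrix A = [[2, 2], [-5, -4]].
Characteristic polynomial det(A - λI) = λ^2 + 2λ + 2 = 0.
Eigenvalues λ = -1 ± i (complex conjugate pair).
For λ=-1+i: an eigenvector is (-1,1) - i(-1,2) = (-1 + i, 1 - 2i).
A real fundamental pair from Re and Im of e^((-1+i)t)v: X_1 = e^(-t)(cos(t)·(-1,1) + sin(t)·(-1,2)), X_2 = e^(-t)(sin(t)·(-1,1) - cos(t)·(-1,2)).
General solution: c_1X_1 + c_2X_2.

u(t) = -c_1e^(-t)sin(t) - c_1e^(-t)cos(t) - c_2e^(-t)sin(t) + c_2e^(-t)cos(t), v(t) = 2c_1e^(-t)sin(t) + c_1e^(-t)cos(t) + c_2e^(-t)sin(t) - 2c_2e^(-t)cos(t)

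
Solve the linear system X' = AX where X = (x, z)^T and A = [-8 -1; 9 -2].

x(t) = K_1e^(-5t) + K_2te^(-5t), z(t) = -3K_1e^(-5t) - 3K_2te^(-5t) - K_2e^(-5t)

Coefficient matrix A = [[-8, -1], [9, -2]].
Characteristic polynomial det(A - λI) = λ^2 + 10λ + 25 = 0.
Single eigenvalue λ = -5 with algebraic multiplicity 2.
Eigenvector v = (1,-3); generalized eigenvector w with (A-λI)w=v is (0,-1).
General solution: e^(-5t)[K_1·v + K_2·(t·v + w)].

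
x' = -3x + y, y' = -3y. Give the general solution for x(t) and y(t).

x(t) = -c_1e^(-3t) - c_2te^(-3t) + c_2e^(-3t), y(t) = -c_2e^(-3t)

Coefficient matrix A = [[-3, 1], [0, -3]].
Characteristic polynomial det(A - λI) = λ^2 + 6λ + 9 = 0.
Single eigenvalue λ = -3 with algebraic multiplicity 2.
Eigenvector v = (-1,0); generalized eigenvector w with (A-λI)w=v is (1,-1).
General solution: e^(-3t)[c_1·v + c_2·(t·v + w)].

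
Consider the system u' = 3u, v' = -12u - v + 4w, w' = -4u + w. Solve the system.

Coefficient matrix A = [[3, 0, 0], [-12, -1, 4], [-4, 0, 1]].
det(A - λI) = 0 gives eigenvalues λ = 1, -1, 3.
For λ=1: eigenvector (0,2,1).
For λ=-1: eigenvector (0,1,0).
For λ=3: eigenvector (1,-5,-2).
General solution: c_1e^(t)(0,2,1) + c_2e^(-t)(0,1,0) + c_3e^(3t)(1,-5,-2).

u(t) = c_3e^(3t), v(t) = 2c_1e^(t) + c_2e^(-t) - 5c_3e^(3t), w(t) = c_1e^(t) - 2c_3e^(3t)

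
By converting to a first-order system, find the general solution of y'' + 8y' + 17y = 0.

Let x_1 = y, x_2 = y'. Then x_1' = x_2 and x_2' = -17x_1 - 8x_2.
A = [[0,1],[-17,-8]]; det(A-λI) = λ^2 + 8λ + 17.
Eigenvalues λ = -4 ± i.

y(t) = C_1e^(-4t)cos(t) + C_2e^(-4t)sin(t)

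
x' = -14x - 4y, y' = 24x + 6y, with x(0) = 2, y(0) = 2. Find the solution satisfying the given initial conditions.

Coefficient matrix A = [[-14, -4], [24, 6]].
Characteristic polynomial det(A - λI) = λ^2 + 8λ + 12 = 0.
Eigenvalues λ = -6, -2.
For λ=-6: (A-λI) row 1 is [-8, -4], so an eigenvector is (1, -2).
For λ=-2: (A-λI) row 1 is [-12, -4], so an eigenvector is (1, -3).
General solution: C_1e^(-6t)(1,-2) + C_2e^(-2t)(1,-3).
Applying x(0)=2, y(0)=2 gives C_1=8, C_2=-6.

x(t) = -6e^(-2t) + 8e^(-6t), y(t) = 18e^(-2t) - 16e^(-6t)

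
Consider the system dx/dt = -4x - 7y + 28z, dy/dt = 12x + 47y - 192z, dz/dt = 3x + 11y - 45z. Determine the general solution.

x(t) = c_1e^(-4t) - c_2e^(3t), y(t) = -4c_1e^(-4t) + 9c_2e^(3t) + 4c_3e^(-t), z(t) = -c_1e^(-4t) + 2c_2e^(3t) + c_3e^(-t)

Coefficient matrix A = [[-4, -7, 28], [12, 47, -192], [3, 11, -45]].
det(A - λI) = 0 gives eigenvalues λ = -4, 3, -1.
For λ=-4: eigenvector (1,-4,-1).
For λ=3: eigenvector (-1,9,2).
For λ=-1: eigenvector (0,4,1).
General solution: c_1e^(-4t)(1,-4,-1) + c_2e^(3t)(-1,9,2) + c_3e^(-t)(0,4,1).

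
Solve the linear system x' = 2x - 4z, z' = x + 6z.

Coefficient matrix A = [[2, -4], [1, 6]].
Characteristic polynomial det(A - λI) = λ^2 - 8λ + 16 = 0.
Single eigenvalue λ = 4 with algebraic multiplicity 2.
Eigenvector v = (2,-1); generalized eigenvector w with (A-λI)w=v is (-1,0).
General solution: e^(4t)[K_1·v + K_2·(t·v + w)].

x(t) = 2K_1e^(4t) + 2K_2te^(4t) - K_2e^(4t), z(t) = -K_1e^(4t) - K_2te^(4t)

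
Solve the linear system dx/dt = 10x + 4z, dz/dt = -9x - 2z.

x(t) = -2C_1e^(4t) - 2C_2te^(4t) - C_2e^(4t), z(t) = 3C_1e^(4t) + 3C_2te^(4t) + C_2e^(4t)

Coefficient matrix A = [[10, 4], [-9, -2]].
Characteristic polynomial det(A - λI) = λ^2 - 8λ + 16 = 0.
Single eigenvalue λ = 4 with algebraic multiplicity 2.
Eigenvector v = (-2,3); generalized eigenvector w with (A-λI)w=v is (-1,1).
General solution: e^(4t)[C_1·v + C_2·(t·v + w)].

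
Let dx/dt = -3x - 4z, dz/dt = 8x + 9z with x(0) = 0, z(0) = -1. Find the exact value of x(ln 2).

A = [[-3,-4],[8,9]]; eigenvalues λ = 5, 1.
Eigenvectors: (1,-2) for λ=5, (-1,1) for λ=1.
From the initial condition, c_1 = 1, c_2 = 1.
x(ln 2) = (1)(2^5)(1) + (1)(2^1)(-1) = 30.

30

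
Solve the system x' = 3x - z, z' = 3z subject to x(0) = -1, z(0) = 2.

Coefficient matrix A = [[3, -1], [0, 3]].
Characteristic polynomial det(A - λI) = λ^2 - 6λ + 9 = 0.
Single eigenvalue λ = 3 with algebraic multiplicity 2.
Eigenvector v = (-1,0); generalized eigenvector w with (A-λI)w=v is (1,1).
General solution: e^(3t)[C_1·v + C_2·(t·v + w)].
Applying x(0)=-1, z(0)=2 gives C_1=3, C_2=2.

x(t) = -2te^(3t) - e^(3t), z(t) = 2e^(3t)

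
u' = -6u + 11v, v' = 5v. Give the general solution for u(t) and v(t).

Coefficient matrix A = [[-6, 11], [0, 5]].
Characteristic polynomial det(A - λI) = λ^2 + λ - 30 = 0.
Eigenvalues λ = -6, 5.
For λ=-6: (A-λI) row 1 is [0, 11], so an eigenvector is (-1, 0).
For λ=5: (A-λI) row 1 is [-11, 11], so an eigenvector is (1, 1).
General solution: K_1e^(-6t)(-1,0) + K_2e^(5t)(1,1).

u(t) = -K_1e^(-6t) + K_2e^(5t), v(t) = K_2e^(5t)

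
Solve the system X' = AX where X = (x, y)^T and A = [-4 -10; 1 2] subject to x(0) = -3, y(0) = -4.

Coefficient matrix A = [[-4, -10], [1, 2]].
Characteristic polynomial det(A - λI) = λ^2 + 2λ + 2 = 0.
Eigenvalues λ = -1 ± i (complex conjugate pair).
For λ=-1+i: an eigenvector is (3,-1) - i(1,0) = (3 - i, -1).
A real fundamental pair from Re and Im of e^((-1+i)t)v: X_1 = e^(-t)(cos(t)·(3,-1) + sin(t)·(1,0)), X_2 = e^(-t)(sin(t)·(3,-1) - cos(t)·(1,0)).
General solution: C_1X_1 + C_2X_2.
Applying x(0)=-3, y(0)=-4 gives C_1=4, C_2=15.

x(t) = 49e^(-t)sin(t) - 3e^(-t)cos(t), y(t) = -15e^(-t)sin(t) - 4e^(-t)cos(t)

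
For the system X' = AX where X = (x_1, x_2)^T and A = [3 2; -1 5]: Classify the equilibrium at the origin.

A = [[3,2],[-1,5]]; det(A-λI) = λ^2 - 8λ + 17.
λ = 4 ± i: positive real part.

unstable spiral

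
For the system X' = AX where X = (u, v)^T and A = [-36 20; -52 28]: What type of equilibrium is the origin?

stable spiral

A = [[-36,20],[-52,28]]; det(A-λI) = λ^2 + 8λ + 32.
λ = -4 ± 4i: negative real part.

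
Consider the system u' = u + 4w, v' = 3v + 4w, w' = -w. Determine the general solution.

Coefficient matrix A = [[1, 0, 4], [0, 3, 4], [0, 0, -1]].
det(A - λI) = 0 gives eigenvalues λ = 1, -1, 3.
For λ=1: eigenvector (1,0,0).
For λ=-1: eigenvector (-2,-1,1).
For λ=3: eigenvector (0,1,0).
General solution: C_1e^(t)(1,0,0) + C_2e^(-t)(-2,-1,1) + C_3e^(3t)(0,1,0).

u(t) = C_1e^(t) - 2C_2e^(-t), v(t) = -C_2e^(-t) + C_3e^(3t), w(t) = C_2e^(-t)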